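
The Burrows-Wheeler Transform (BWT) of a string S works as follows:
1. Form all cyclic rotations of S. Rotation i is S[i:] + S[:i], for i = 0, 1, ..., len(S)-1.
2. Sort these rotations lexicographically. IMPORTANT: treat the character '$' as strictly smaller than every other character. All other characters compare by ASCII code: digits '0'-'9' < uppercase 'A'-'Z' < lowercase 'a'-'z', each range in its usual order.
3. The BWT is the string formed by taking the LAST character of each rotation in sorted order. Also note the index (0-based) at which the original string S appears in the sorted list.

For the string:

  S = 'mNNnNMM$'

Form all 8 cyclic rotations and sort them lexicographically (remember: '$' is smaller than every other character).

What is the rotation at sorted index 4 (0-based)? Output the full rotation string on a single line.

All 8 rotations (rotation i = S[i:]+S[:i]):
  rot[0] = mNNnNMM$
  rot[1] = NNnNMM$m
  rot[2] = NnNMM$mN
  rot[3] = nNMM$mNN
  rot[4] = NMM$mNNn
  rot[5] = MM$mNNnN
  rot[6] = M$mNNnNM
  rot[7] = $mNNnNMM
Sorted (with $ < everything):
  sorted[0] = $mNNnNMM
  sorted[1] = M$mNNnNM
  sorted[2] = MM$mNNnN
  sorted[3] = NMM$mNNn
  sorted[4] = NNnNMM$m
  sorted[5] = NnNMM$mN
  sorted[6] = mNNnNMM$
  sorted[7] = nNMM$mNN
sorted[4] = NNnNMM$m

Answer: NNnNMM$m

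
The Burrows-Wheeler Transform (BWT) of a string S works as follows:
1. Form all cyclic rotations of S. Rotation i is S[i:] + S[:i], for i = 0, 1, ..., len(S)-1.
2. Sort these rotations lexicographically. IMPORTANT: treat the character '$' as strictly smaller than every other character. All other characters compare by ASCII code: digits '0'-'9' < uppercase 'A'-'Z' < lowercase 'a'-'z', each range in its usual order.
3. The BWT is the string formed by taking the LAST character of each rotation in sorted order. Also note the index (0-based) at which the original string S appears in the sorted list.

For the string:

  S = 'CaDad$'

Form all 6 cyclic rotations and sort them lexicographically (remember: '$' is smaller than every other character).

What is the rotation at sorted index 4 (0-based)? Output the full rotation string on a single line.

Answer: ad$CaD

Derivation:
All 6 rotations (rotation i = S[i:]+S[:i]):
  rot[0] = CaDad$
  rot[1] = aDad$C
  rot[2] = Dad$Ca
  rot[3] = ad$CaD
  rot[4] = d$CaDa
  rot[5] = $CaDad
Sorted (with $ < everything):
  sorted[0] = $CaDad
  sorted[1] = CaDad$
  sorted[2] = Dad$Ca
  sorted[3] = aDad$C
  sorted[4] = ad$CaD
  sorted[5] = d$CaDa
sorted[4] = ad$CaD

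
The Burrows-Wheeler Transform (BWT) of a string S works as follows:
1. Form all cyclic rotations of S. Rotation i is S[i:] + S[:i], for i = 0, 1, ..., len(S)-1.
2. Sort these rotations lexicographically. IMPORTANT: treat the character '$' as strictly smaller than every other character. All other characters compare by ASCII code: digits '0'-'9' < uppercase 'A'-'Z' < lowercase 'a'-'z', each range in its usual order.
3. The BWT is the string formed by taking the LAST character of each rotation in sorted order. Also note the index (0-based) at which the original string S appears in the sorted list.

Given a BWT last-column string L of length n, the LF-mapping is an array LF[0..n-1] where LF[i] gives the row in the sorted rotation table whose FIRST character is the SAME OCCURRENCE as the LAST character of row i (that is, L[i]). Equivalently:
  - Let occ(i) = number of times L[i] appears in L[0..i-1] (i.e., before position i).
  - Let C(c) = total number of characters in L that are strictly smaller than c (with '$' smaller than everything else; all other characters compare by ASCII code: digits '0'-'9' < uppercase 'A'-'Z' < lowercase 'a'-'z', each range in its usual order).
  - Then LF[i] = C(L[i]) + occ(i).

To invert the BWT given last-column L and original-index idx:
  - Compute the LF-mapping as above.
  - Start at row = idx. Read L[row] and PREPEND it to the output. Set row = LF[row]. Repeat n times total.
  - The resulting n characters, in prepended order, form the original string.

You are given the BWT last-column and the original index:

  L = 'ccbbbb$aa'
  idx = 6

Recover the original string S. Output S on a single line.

LF mapping: 7 8 3 4 5 6 0 1 2
Walk LF starting at row 6, prepending L[row]:
  step 1: row=6, L[6]='$', prepend. Next row=LF[6]=0
  step 2: row=0, L[0]='c', prepend. Next row=LF[0]=7
  step 3: row=7, L[7]='a', prepend. Next row=LF[7]=1
  step 4: row=1, L[1]='c', prepend. Next row=LF[1]=8
  step 5: row=8, L[8]='a', prepend. Next row=LF[8]=2
  step 6: row=2, L[2]='b', prepend. Next row=LF[2]=3
  step 7: row=3, L[3]='b', prepend. Next row=LF[3]=4
  step 8: row=4, L[4]='b', prepend. Next row=LF[4]=5
  step 9: row=5, L[5]='b', prepend. Next row=LF[5]=6
Reversed output: bbbbacac$

Answer: bbbbacac$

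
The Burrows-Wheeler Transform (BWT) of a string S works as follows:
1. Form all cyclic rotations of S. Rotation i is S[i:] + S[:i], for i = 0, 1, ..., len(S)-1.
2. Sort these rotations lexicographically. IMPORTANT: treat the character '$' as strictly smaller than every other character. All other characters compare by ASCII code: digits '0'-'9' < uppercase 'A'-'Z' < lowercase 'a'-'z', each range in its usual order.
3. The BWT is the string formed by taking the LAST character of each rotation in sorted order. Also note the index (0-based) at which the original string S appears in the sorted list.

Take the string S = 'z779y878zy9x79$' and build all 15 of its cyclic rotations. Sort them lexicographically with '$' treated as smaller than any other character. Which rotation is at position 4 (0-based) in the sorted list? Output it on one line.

Answer: 79y878zy9x79$z7

Derivation:
All 15 rotations (rotation i = S[i:]+S[:i]):
  rot[0] = z779y878zy9x79$
  rot[1] = 779y878zy9x79$z
  rot[2] = 79y878zy9x79$z7
  rot[3] = 9y878zy9x79$z77
  rot[4] = y878zy9x79$z779
  rot[5] = 878zy9x79$z779y
  rot[6] = 78zy9x79$z779y8
  rot[7] = 8zy9x79$z779y87
  rot[8] = zy9x79$z779y878
  rot[9] = y9x79$z779y878z
  rot[10] = 9x79$z779y878zy
  rot[11] = x79$z779y878zy9
  rot[12] = 79$z779y878zy9x
  rot[13] = 9$z779y878zy9x7
  rot[14] = $z779y878zy9x79
Sorted (with $ < everything):
  sorted[0] = $z779y878zy9x79
  sorted[1] = 779y878zy9x79$z
  sorted[2] = 78zy9x79$z779y8
  sorted[3] = 79$z779y878zy9x
  sorted[4] = 79y878zy9x79$z7
  sorted[5] = 878zy9x79$z779y
  sorted[6] = 8zy9x79$z779y87
  sorted[7] = 9$z779y878zy9x7
  sorted[8] = 9x79$z779y878zy
  sorted[9] = 9y878zy9x79$z77
  sorted[10] = x79$z779y878zy9
  sorted[11] = y878zy9x79$z779
  sorted[12] = y9x79$z779y878z
  sorted[13] = z779y878zy9x79$
  sorted[14] = zy9x79$z779y878
sorted[4] = 79y878zy9x79$z7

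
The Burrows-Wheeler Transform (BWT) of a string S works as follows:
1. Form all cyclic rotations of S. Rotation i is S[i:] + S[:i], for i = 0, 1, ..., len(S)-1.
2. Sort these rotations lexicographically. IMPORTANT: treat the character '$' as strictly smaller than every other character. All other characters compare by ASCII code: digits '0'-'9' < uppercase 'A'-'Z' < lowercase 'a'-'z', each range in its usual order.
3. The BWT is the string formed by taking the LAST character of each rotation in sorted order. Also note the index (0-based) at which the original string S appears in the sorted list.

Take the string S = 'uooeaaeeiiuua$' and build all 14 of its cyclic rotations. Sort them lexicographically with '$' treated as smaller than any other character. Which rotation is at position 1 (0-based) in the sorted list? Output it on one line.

Answer: a$uooeaaeeiiuu

Derivation:
All 14 rotations (rotation i = S[i:]+S[:i]):
  rot[0] = uooeaaeeiiuua$
  rot[1] = ooeaaeeiiuua$u
  rot[2] = oeaaeeiiuua$uo
  rot[3] = eaaeeiiuua$uoo
  rot[4] = aaeeiiuua$uooe
  rot[5] = aeeiiuua$uooea
  rot[6] = eeiiuua$uooeaa
  rot[7] = eiiuua$uooeaae
  rot[8] = iiuua$uooeaaee
  rot[9] = iuua$uooeaaeei
  rot[10] = uua$uooeaaeeii
  rot[11] = ua$uooeaaeeiiu
  rot[12] = a$uooeaaeeiiuu
  rot[13] = $uooeaaeeiiuua
Sorted (with $ < everything):
  sorted[0] = $uooeaaeeiiuua
  sorted[1] = a$uooeaaeeiiuu
  sorted[2] = aaeeiiuua$uooe
  sorted[3] = aeeiiuua$uooea
  sorted[4] = eaaeeiiuua$uoo
  sorted[5] = eeiiuua$uooeaa
  sorted[6] = eiiuua$uooeaae
  sorted[7] = iiuua$uooeaaee
  sorted[8] = iuua$uooeaaeei
  sorted[9] = oeaaeeiiuua$uo
  sorted[10] = ooeaaeeiiuua$u
  sorted[11] = ua$uooeaaeeiiu
  sorted[12] = uooeaaeeiiuua$
  sorted[13] = uua$uooeaaeeii
sorted[1] = a$uooeaaeeiiuu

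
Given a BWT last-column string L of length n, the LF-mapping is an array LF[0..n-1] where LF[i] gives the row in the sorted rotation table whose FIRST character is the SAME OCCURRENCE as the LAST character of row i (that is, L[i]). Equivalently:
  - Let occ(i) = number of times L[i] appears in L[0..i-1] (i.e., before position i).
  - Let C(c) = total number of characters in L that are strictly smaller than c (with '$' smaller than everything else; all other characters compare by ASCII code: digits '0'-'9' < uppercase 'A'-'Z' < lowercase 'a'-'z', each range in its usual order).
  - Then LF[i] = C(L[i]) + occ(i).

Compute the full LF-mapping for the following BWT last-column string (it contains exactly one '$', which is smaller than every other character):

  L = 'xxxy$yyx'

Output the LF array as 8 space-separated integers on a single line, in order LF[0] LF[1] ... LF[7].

Answer: 1 2 3 5 0 6 7 4

Derivation:
Char counts: '$':1, 'x':4, 'y':3
C (first-col start): C('$')=0, C('x')=1, C('y')=5
L[0]='x': occ=0, LF[0]=C('x')+0=1+0=1
L[1]='x': occ=1, LF[1]=C('x')+1=1+1=2
L[2]='x': occ=2, LF[2]=C('x')+2=1+2=3
L[3]='y': occ=0, LF[3]=C('y')+0=5+0=5
L[4]='$': occ=0, LF[4]=C('$')+0=0+0=0
L[5]='y': occ=1, LF[5]=C('y')+1=5+1=6
L[6]='y': occ=2, LF[6]=C('y')+2=5+2=7
L[7]='x': occ=3, LF[7]=C('x')+3=1+3=4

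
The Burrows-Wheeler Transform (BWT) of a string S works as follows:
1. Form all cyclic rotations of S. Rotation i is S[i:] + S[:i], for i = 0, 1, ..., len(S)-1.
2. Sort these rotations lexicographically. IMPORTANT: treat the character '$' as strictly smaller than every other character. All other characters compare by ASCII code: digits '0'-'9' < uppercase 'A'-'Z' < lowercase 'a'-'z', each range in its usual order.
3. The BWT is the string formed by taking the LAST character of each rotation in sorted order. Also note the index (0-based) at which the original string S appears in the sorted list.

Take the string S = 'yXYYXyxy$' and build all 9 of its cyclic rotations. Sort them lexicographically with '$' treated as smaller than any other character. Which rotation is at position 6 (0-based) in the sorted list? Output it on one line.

All 9 rotations (rotation i = S[i:]+S[:i]):
  rot[0] = yXYYXyxy$
  rot[1] = XYYXyxy$y
  rot[2] = YYXyxy$yX
  rot[3] = YXyxy$yXY
  rot[4] = Xyxy$yXYY
  rot[5] = yxy$yXYYX
  rot[6] = xy$yXYYXy
  rot[7] = y$yXYYXyx
  rot[8] = $yXYYXyxy
Sorted (with $ < everything):
  sorted[0] = $yXYYXyxy
  sorted[1] = XYYXyxy$y
  sorted[2] = Xyxy$yXYY
  sorted[3] = YXyxy$yXY
  sorted[4] = YYXyxy$yX
  sorted[5] = xy$yXYYXy
  sorted[6] = y$yXYYXyx
  sorted[7] = yXYYXyxy$
  sorted[8] = yxy$yXYYX
sorted[6] = y$yXYYXyx

Answer: y$yXYYXyx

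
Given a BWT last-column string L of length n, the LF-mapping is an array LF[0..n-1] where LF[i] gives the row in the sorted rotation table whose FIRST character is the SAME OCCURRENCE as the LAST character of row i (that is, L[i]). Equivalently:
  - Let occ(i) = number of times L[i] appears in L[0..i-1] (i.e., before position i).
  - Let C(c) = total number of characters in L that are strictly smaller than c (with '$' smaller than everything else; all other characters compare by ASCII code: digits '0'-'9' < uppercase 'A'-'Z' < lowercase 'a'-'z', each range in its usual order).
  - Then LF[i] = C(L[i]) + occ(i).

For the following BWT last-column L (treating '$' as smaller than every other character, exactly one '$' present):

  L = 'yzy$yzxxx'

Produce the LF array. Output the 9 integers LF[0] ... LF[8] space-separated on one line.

Answer: 4 7 5 0 6 8 1 2 3

Derivation:
Char counts: '$':1, 'x':3, 'y':3, 'z':2
C (first-col start): C('$')=0, C('x')=1, C('y')=4, C('z')=7
L[0]='y': occ=0, LF[0]=C('y')+0=4+0=4
L[1]='z': occ=0, LF[1]=C('z')+0=7+0=7
L[2]='y': occ=1, LF[2]=C('y')+1=4+1=5
L[3]='$': occ=0, LF[3]=C('$')+0=0+0=0
L[4]='y': occ=2, LF[4]=C('y')+2=4+2=6
L[5]='z': occ=1, LF[5]=C('z')+1=7+1=8
L[6]='x': occ=0, LF[6]=C('x')+0=1+0=1
L[7]='x': occ=1, LF[7]=C('x')+1=1+1=2
L[8]='x': occ=2, LF[8]=C('x')+2=1+2=3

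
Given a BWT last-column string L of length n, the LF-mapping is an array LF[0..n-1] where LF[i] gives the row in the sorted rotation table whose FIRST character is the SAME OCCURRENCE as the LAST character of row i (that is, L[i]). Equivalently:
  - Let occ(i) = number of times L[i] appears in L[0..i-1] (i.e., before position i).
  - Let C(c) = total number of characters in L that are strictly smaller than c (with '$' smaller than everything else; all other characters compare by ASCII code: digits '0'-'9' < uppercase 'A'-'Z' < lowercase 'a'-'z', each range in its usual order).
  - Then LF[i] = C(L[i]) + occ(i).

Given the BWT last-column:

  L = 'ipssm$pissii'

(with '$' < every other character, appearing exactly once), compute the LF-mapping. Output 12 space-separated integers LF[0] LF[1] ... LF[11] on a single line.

Answer: 1 6 8 9 5 0 7 2 10 11 3 4

Derivation:
Char counts: '$':1, 'i':4, 'm':1, 'p':2, 's':4
C (first-col start): C('$')=0, C('i')=1, C('m')=5, C('p')=6, C('s')=8
L[0]='i': occ=0, LF[0]=C('i')+0=1+0=1
L[1]='p': occ=0, LF[1]=C('p')+0=6+0=6
L[2]='s': occ=0, LF[2]=C('s')+0=8+0=8
L[3]='s': occ=1, LF[3]=C('s')+1=8+1=9
L[4]='m': occ=0, LF[4]=C('m')+0=5+0=5
L[5]='$': occ=0, LF[5]=C('$')+0=0+0=0
L[6]='p': occ=1, LF[6]=C('p')+1=6+1=7
L[7]='i': occ=1, LF[7]=C('i')+1=1+1=2
L[8]='s': occ=2, LF[8]=C('s')+2=8+2=10
L[9]='s': occ=3, LF[9]=C('s')+3=8+3=11
L[10]='i': occ=2, LF[10]=C('i')+2=1+2=3
L[11]='i': occ=3, LF[11]=C('i')+3=1+3=4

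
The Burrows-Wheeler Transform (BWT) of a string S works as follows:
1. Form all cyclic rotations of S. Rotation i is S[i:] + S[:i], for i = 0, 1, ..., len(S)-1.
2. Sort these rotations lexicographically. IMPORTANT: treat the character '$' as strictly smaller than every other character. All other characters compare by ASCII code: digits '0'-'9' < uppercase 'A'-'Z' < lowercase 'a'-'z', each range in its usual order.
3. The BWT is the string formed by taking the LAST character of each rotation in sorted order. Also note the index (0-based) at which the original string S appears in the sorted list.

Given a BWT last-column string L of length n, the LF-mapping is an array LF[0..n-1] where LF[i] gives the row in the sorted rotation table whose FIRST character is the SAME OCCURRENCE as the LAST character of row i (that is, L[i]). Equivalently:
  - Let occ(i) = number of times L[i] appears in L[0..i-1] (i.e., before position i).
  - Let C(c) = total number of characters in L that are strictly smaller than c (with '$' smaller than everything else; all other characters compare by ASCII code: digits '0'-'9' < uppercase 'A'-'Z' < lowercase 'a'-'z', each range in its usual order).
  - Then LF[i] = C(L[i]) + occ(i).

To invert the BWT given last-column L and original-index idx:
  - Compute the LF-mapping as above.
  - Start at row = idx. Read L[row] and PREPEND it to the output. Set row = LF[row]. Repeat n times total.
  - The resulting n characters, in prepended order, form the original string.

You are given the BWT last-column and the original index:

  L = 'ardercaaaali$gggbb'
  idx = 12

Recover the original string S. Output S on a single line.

Answer: giggleabracadabra$

Derivation:
LF mapping: 1 16 9 10 17 8 2 3 4 5 15 14 0 11 12 13 6 7
Walk LF starting at row 12, prepending L[row]:
  step 1: row=12, L[12]='$', prepend. Next row=LF[12]=0
  step 2: row=0, L[0]='a', prepend. Next row=LF[0]=1
  step 3: row=1, L[1]='r', prepend. Next row=LF[1]=16
  step 4: row=16, L[16]='b', prepend. Next row=LF[16]=6
  step 5: row=6, L[6]='a', prepend. Next row=LF[6]=2
  step 6: row=2, L[2]='d', prepend. Next row=LF[2]=9
  step 7: row=9, L[9]='a', prepend. Next row=LF[9]=5
  step 8: row=5, L[5]='c', prepend. Next row=LF[5]=8
  step 9: row=8, L[8]='a', prepend. Next row=LF[8]=4
  step 10: row=4, L[4]='r', prepend. Next row=LF[4]=17
  step 11: row=17, L[17]='b', prepend. Next row=LF[17]=7
  step 12: row=7, L[7]='a', prepend. Next row=LF[7]=3
  step 13: row=3, L[3]='e', prepend. Next row=LF[3]=10
  step 14: row=10, L[10]='l', prepend. Next row=LF[10]=15
  step 15: row=15, L[15]='g', prepend. Next row=LF[15]=13
  step 16: row=13, L[13]='g', prepend. Next row=LF[13]=11
  step 17: row=11, L[11]='i', prepend. Next row=LF[11]=14
  step 18: row=14, L[14]='g', prepend. Next row=LF[14]=12
Reversed output: giggleabracadabra$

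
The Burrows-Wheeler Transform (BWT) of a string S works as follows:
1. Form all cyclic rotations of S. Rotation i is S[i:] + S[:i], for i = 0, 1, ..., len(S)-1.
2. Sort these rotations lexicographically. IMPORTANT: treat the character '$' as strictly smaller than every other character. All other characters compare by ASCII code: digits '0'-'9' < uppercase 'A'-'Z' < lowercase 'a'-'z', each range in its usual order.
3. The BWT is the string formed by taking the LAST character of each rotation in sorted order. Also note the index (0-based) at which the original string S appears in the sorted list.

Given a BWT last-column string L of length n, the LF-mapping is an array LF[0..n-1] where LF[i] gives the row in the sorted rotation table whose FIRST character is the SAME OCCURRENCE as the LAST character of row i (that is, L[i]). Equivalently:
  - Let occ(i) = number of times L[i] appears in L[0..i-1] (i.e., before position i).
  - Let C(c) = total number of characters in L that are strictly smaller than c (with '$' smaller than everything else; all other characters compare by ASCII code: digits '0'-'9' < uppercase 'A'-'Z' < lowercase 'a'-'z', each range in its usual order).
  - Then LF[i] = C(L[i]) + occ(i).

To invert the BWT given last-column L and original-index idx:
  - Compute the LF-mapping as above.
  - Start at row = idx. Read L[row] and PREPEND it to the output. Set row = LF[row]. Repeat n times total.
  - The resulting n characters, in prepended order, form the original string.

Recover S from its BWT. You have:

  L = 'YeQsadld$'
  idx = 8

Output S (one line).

Answer: saddleQY$

Derivation:
LF mapping: 2 6 1 8 3 4 7 5 0
Walk LF starting at row 8, prepending L[row]:
  step 1: row=8, L[8]='$', prepend. Next row=LF[8]=0
  step 2: row=0, L[0]='Y', prepend. Next row=LF[0]=2
  step 3: row=2, L[2]='Q', prepend. Next row=LF[2]=1
  step 4: row=1, L[1]='e', prepend. Next row=LF[1]=6
  step 5: row=6, L[6]='l', prepend. Next row=LF[6]=7
  step 6: row=7, L[7]='d', prepend. Next row=LF[7]=5
  step 7: row=5, L[5]='d', prepend. Next row=LF[5]=4
  step 8: row=4, L[4]='a', prepend. Next row=LF[4]=3
  step 9: row=3, L[3]='s', prepend. Next row=LF[3]=8
Reversed output: saddleQY$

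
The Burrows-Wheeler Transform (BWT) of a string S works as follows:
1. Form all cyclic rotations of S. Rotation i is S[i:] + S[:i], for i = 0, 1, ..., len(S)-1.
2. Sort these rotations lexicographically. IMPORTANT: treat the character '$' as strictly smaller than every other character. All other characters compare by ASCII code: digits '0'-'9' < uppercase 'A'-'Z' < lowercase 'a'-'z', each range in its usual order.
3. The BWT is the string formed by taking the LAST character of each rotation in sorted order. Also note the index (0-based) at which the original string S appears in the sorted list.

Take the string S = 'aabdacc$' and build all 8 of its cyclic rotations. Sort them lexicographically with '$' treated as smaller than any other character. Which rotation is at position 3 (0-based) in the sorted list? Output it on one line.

All 8 rotations (rotation i = S[i:]+S[:i]):
  rot[0] = aabdacc$
  rot[1] = abdacc$a
  rot[2] = bdacc$aa
  rot[3] = dacc$aab
  rot[4] = acc$aabd
  rot[5] = cc$aabda
  rot[6] = c$aabdac
  rot[7] = $aabdacc
Sorted (with $ < everything):
  sorted[0] = $aabdacc
  sorted[1] = aabdacc$
  sorted[2] = abdacc$a
  sorted[3] = acc$aabd
  sorted[4] = bdacc$aa
  sorted[5] = c$aabdac
  sorted[6] = cc$aabda
  sorted[7] = dacc$aab
sorted[3] = acc$aabd

Answer: acc$aabd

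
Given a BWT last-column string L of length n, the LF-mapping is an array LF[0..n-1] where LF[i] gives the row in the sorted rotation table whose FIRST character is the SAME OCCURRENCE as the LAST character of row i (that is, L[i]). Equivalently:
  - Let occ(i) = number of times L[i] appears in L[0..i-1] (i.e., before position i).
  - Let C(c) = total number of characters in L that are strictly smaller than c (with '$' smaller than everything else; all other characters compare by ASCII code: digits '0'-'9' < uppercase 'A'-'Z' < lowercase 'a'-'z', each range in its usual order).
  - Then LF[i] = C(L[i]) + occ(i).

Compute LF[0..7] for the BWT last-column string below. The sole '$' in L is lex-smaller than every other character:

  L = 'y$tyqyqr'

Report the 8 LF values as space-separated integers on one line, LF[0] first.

Char counts: '$':1, 'q':2, 'r':1, 't':1, 'y':3
C (first-col start): C('$')=0, C('q')=1, C('r')=3, C('t')=4, C('y')=5
L[0]='y': occ=0, LF[0]=C('y')+0=5+0=5
L[1]='$': occ=0, LF[1]=C('$')+0=0+0=0
L[2]='t': occ=0, LF[2]=C('t')+0=4+0=4
L[3]='y': occ=1, LF[3]=C('y')+1=5+1=6
L[4]='q': occ=0, LF[4]=C('q')+0=1+0=1
L[5]='y': occ=2, LF[5]=C('y')+2=5+2=7
L[6]='q': occ=1, LF[6]=C('q')+1=1+1=2
L[7]='r': occ=0, LF[7]=C('r')+0=3+0=3

Answer: 5 0 4 6 1 7 2 3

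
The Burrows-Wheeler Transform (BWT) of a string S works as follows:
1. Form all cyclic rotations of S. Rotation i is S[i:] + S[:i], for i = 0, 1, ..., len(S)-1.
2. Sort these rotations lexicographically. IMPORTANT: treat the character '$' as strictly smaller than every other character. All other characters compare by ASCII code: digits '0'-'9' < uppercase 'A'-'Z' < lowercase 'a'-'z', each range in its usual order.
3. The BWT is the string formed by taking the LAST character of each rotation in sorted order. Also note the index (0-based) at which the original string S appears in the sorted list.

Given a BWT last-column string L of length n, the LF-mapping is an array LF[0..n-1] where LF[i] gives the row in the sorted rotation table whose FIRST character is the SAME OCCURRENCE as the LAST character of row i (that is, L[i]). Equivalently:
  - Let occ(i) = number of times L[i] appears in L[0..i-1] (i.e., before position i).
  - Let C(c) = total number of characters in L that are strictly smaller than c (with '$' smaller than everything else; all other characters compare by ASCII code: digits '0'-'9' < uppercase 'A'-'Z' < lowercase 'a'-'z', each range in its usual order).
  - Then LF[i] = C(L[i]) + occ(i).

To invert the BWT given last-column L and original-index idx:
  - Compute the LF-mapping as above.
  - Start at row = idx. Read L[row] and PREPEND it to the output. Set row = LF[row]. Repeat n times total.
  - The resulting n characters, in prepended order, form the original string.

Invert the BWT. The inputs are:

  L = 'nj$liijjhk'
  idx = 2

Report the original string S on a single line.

LF mapping: 9 4 0 8 2 3 5 6 1 7
Walk LF starting at row 2, prepending L[row]:
  step 1: row=2, L[2]='$', prepend. Next row=LF[2]=0
  step 2: row=0, L[0]='n', prepend. Next row=LF[0]=9
  step 3: row=9, L[9]='k', prepend. Next row=LF[9]=7
  step 4: row=7, L[7]='j', prepend. Next row=LF[7]=6
  step 5: row=6, L[6]='j', prepend. Next row=LF[6]=5
  step 6: row=5, L[5]='i', prepend. Next row=LF[5]=3
  step 7: row=3, L[3]='l', prepend. Next row=LF[3]=8
  step 8: row=8, L[8]='h', prepend. Next row=LF[8]=1
  step 9: row=1, L[1]='j', prepend. Next row=LF[1]=4
  step 10: row=4, L[4]='i', prepend. Next row=LF[4]=2
Reversed output: ijhlijjkn$

Answer: ijhlijjkn$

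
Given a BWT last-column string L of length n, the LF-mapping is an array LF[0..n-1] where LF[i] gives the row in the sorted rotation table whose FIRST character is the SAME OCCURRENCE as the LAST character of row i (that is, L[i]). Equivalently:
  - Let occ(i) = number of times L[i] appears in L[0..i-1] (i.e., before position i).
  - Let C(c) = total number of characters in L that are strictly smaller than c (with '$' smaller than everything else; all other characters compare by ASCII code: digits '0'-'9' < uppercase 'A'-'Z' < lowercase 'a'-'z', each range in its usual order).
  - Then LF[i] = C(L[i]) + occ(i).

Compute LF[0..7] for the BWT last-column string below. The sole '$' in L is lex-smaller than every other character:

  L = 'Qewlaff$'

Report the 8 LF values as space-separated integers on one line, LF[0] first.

Char counts: '$':1, 'Q':1, 'a':1, 'e':1, 'f':2, 'l':1, 'w':1
C (first-col start): C('$')=0, C('Q')=1, C('a')=2, C('e')=3, C('f')=4, C('l')=6, C('w')=7
L[0]='Q': occ=0, LF[0]=C('Q')+0=1+0=1
L[1]='e': occ=0, LF[1]=C('e')+0=3+0=3
L[2]='w': occ=0, LF[2]=C('w')+0=7+0=7
L[3]='l': occ=0, LF[3]=C('l')+0=6+0=6
L[4]='a': occ=0, LF[4]=C('a')+0=2+0=2
L[5]='f': occ=0, LF[5]=C('f')+0=4+0=4
L[6]='f': occ=1, LF[6]=C('f')+1=4+1=5
L[7]='$': occ=0, LF[7]=C('$')+0=0+0=0

Answer: 1 3 7 6 2 4 5 0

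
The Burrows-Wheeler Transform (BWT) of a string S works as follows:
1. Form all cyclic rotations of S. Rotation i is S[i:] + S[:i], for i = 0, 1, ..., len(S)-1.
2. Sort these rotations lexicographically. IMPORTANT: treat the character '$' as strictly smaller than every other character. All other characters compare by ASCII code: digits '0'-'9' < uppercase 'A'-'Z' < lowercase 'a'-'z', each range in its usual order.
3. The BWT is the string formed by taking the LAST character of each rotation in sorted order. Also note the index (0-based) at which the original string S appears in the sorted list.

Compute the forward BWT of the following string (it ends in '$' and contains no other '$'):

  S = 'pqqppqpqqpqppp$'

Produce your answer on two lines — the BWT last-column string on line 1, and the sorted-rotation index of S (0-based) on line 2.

All 15 rotations (rotation i = S[i:]+S[:i]):
  rot[0] = pqqppqpqqpqppp$
  rot[1] = qqppqpqqpqppp$p
  rot[2] = qppqpqqpqppp$pq
  rot[3] = ppqpqqpqppp$pqq
  rot[4] = pqpqqpqppp$pqqp
  rot[5] = qpqqpqppp$pqqpp
  rot[6] = pqqpqppp$pqqppq
  rot[7] = qqpqppp$pqqppqp
  rot[8] = qpqppp$pqqppqpq
  rot[9] = pqppp$pqqppqpqq
  rot[10] = qppp$pqqppqpqqp
  rot[11] = ppp$pqqppqpqqpq
  rot[12] = pp$pqqppqpqqpqp
  rot[13] = p$pqqppqpqqpqpp
  rot[14] = $pqqppqpqqpqppp
Sorted (with $ < everything):
  sorted[0] = $pqqppqpqqpqppp  (last char: 'p')
  sorted[1] = p$pqqppqpqqpqpp  (last char: 'p')
  sorted[2] = pp$pqqppqpqqpqp  (last char: 'p')
  sorted[3] = ppp$pqqppqpqqpq  (last char: 'q')
  sorted[4] = ppqpqqpqppp$pqq  (last char: 'q')
  sorted[5] = pqppp$pqqppqpqq  (last char: 'q')
  sorted[6] = pqpqqpqppp$pqqp  (last char: 'p')
  sorted[7] = pqqppqpqqpqppp$  (last char: '$')
  sorted[8] = pqqpqppp$pqqppq  (last char: 'q')
  sorted[9] = qppp$pqqppqpqqp  (last char: 'p')
  sorted[10] = qppqpqqpqppp$pq  (last char: 'q')
  sorted[11] = qpqppp$pqqppqpq  (last char: 'q')
  sorted[12] = qpqqpqppp$pqqpp  (last char: 'p')
  sorted[13] = qqppqpqqpqppp$p  (last char: 'p')
  sorted[14] = qqpqppp$pqqppqp  (last char: 'p')
Last column: pppqqqp$qpqqppp
Original string S is at sorted index 7

Answer: pppqqqp$qpqqppp
7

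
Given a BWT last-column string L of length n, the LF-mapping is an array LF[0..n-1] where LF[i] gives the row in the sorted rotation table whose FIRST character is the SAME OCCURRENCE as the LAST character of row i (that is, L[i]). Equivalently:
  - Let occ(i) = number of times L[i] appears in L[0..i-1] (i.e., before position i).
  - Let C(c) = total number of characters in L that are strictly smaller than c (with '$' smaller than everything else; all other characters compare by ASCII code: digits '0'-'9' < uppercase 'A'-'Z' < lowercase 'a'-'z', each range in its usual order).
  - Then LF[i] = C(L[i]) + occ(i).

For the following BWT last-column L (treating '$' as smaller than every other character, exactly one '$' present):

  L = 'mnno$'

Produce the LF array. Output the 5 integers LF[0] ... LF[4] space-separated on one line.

Char counts: '$':1, 'm':1, 'n':2, 'o':1
C (first-col start): C('$')=0, C('m')=1, C('n')=2, C('o')=4
L[0]='m': occ=0, LF[0]=C('m')+0=1+0=1
L[1]='n': occ=0, LF[1]=C('n')+0=2+0=2
L[2]='n': occ=1, LF[2]=C('n')+1=2+1=3
L[3]='o': occ=0, LF[3]=C('o')+0=4+0=4
L[4]='$': occ=0, LF[4]=C('$')+0=0+0=0

Answer: 1 2 3 4 0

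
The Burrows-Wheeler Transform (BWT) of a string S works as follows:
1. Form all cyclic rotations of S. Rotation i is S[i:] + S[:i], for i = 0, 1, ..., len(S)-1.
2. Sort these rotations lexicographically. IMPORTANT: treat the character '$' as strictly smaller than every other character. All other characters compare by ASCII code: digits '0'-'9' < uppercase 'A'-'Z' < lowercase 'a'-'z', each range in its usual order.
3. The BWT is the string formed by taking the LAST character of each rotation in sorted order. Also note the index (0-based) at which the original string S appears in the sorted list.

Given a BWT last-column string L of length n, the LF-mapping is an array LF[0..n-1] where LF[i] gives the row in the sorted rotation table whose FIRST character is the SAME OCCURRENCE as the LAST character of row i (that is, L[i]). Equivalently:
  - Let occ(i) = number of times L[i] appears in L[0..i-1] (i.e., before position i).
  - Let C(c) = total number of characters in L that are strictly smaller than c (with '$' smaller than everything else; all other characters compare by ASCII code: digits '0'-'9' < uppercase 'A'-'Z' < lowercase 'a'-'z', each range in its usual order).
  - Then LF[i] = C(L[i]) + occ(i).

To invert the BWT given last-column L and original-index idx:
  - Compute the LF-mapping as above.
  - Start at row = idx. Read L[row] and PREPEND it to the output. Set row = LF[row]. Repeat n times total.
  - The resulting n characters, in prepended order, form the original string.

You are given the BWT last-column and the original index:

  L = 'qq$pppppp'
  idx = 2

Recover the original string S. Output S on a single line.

LF mapping: 7 8 0 1 2 3 4 5 6
Walk LF starting at row 2, prepending L[row]:
  step 1: row=2, L[2]='$', prepend. Next row=LF[2]=0
  step 2: row=0, L[0]='q', prepend. Next row=LF[0]=7
  step 3: row=7, L[7]='p', prepend. Next row=LF[7]=5
  step 4: row=5, L[5]='p', prepend. Next row=LF[5]=3
  step 5: row=3, L[3]='p', prepend. Next row=LF[3]=1
  step 6: row=1, L[1]='q', prepend. Next row=LF[1]=8
  step 7: row=8, L[8]='p', prepend. Next row=LF[8]=6
  step 8: row=6, L[6]='p', prepend. Next row=LF[6]=4
  step 9: row=4, L[4]='p', prepend. Next row=LF[4]=2
Reversed output: pppqpppq$

Answer: pppqpppq$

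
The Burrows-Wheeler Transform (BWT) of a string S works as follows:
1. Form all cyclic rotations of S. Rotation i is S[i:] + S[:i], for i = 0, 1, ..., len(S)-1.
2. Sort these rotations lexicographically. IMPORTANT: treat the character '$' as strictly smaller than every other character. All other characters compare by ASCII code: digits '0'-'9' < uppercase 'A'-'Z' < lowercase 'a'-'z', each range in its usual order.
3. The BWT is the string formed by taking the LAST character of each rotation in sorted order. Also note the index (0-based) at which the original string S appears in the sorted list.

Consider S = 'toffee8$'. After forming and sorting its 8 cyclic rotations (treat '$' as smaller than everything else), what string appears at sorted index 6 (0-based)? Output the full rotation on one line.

All 8 rotations (rotation i = S[i:]+S[:i]):
  rot[0] = toffee8$
  rot[1] = offee8$t
  rot[2] = ffee8$to
  rot[3] = fee8$tof
  rot[4] = ee8$toff
  rot[5] = e8$toffe
  rot[6] = 8$toffee
  rot[7] = $toffee8
Sorted (with $ < everything):
  sorted[0] = $toffee8
  sorted[1] = 8$toffee
  sorted[2] = e8$toffe
  sorted[3] = ee8$toff
  sorted[4] = fee8$tof
  sorted[5] = ffee8$to
  sorted[6] = offee8$t
  sorted[7] = toffee8$
sorted[6] = offee8$t

Answer: offee8$t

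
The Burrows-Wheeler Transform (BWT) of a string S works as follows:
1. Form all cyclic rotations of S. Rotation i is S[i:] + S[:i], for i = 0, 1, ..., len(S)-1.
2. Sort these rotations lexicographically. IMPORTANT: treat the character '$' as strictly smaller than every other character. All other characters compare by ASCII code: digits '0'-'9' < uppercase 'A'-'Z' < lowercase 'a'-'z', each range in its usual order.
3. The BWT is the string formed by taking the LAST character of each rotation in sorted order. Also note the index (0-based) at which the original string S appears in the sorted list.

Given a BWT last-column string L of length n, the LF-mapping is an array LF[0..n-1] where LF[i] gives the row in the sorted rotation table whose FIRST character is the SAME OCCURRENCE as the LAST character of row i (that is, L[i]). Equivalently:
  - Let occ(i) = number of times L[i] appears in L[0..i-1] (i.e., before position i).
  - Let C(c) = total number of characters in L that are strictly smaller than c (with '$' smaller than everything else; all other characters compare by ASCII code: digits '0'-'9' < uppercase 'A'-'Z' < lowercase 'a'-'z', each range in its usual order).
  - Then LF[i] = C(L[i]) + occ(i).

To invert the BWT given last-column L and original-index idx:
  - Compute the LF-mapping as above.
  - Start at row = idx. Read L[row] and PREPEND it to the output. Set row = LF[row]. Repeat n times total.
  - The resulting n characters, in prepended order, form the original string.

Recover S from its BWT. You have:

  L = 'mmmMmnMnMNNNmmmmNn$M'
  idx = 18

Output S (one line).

LF mapping: 9 10 11 1 12 17 2 18 3 5 6 7 13 14 15 16 8 19 0 4
Walk LF starting at row 18, prepending L[row]:
  step 1: row=18, L[18]='$', prepend. Next row=LF[18]=0
  step 2: row=0, L[0]='m', prepend. Next row=LF[0]=9
  step 3: row=9, L[9]='N', prepend. Next row=LF[9]=5
  step 4: row=5, L[5]='n', prepend. Next row=LF[5]=17
  step 5: row=17, L[17]='n', prepend. Next row=LF[17]=19
  step 6: row=19, L[19]='M', prepend. Next row=LF[19]=4
  step 7: row=4, L[4]='m', prepend. Next row=LF[4]=12
  step 8: row=12, L[12]='m', prepend. Next row=LF[12]=13
  step 9: row=13, L[13]='m', prepend. Next row=LF[13]=14
  step 10: row=14, L[14]='m', prepend. Next row=LF[14]=15
  step 11: row=15, L[15]='m', prepend. Next row=LF[15]=16
  step 12: row=16, L[16]='N', prepend. Next row=LF[16]=8
  step 13: row=8, L[8]='M', prepend. Next row=LF[8]=3
  step 14: row=3, L[3]='M', prepend. Next row=LF[3]=1
  step 15: row=1, L[1]='m', prepend. Next row=LF[1]=10
  step 16: row=10, L[10]='N', prepend. Next row=LF[10]=6
  step 17: row=6, L[6]='M', prepend. Next row=LF[6]=2
  step 18: row=2, L[2]='m', prepend. Next row=LF[2]=11
  step 19: row=11, L[11]='N', prepend. Next row=LF[11]=7
  step 20: row=7, L[7]='n', prepend. Next row=LF[7]=18
Reversed output: nNmMNmMMNmmmmmMnnNm$

Answer: nNmMNmMMNmmmmmMnnNm$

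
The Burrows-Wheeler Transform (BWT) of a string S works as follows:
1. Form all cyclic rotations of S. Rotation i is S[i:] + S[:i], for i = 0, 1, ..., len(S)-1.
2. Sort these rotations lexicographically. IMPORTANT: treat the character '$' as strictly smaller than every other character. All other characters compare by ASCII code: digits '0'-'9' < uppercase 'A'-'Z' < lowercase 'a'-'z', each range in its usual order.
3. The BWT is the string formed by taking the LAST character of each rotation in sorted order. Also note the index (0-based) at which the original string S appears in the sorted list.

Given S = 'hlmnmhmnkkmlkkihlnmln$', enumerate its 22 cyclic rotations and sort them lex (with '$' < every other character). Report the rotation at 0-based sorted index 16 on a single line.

All 22 rotations (rotation i = S[i:]+S[:i]):
  rot[0] = hlmnmhmnkkmlkkihlnmln$
  rot[1] = lmnmhmnkkmlkkihlnmln$h
  rot[2] = mnmhmnkkmlkkihlnmln$hl
  rot[3] = nmhmnkkmlkkihlnmln$hlm
  rot[4] = mhmnkkmlkkihlnmln$hlmn
  rot[5] = hmnkkmlkkihlnmln$hlmnm
  rot[6] = mnkkmlkkihlnmln$hlmnmh
  rot[7] = nkkmlkkihlnmln$hlmnmhm
  rot[8] = kkmlkkihlnmln$hlmnmhmn
  rot[9] = kmlkkihlnmln$hlmnmhmnk
  rot[10] = mlkkihlnmln$hlmnmhmnkk
  rot[11] = lkkihlnmln$hlmnmhmnkkm
  rot[12] = kkihlnmln$hlmnmhmnkkml
  rot[13] = kihlnmln$hlmnmhmnkkmlk
  rot[14] = ihlnmln$hlmnmhmnkkmlkk
  rot[15] = hlnmln$hlmnmhmnkkmlkki
  rot[16] = lnmln$hlmnmhmnkkmlkkih
  rot[17] = nmln$hlmnmhmnkkmlkkihl
  rot[18] = mln$hlmnmhmnkkmlkkihln
  rot[19] = ln$hlmnmhmnkkmlkkihlnm
  rot[20] = n$hlmnmhmnkkmlkkihlnml
  rot[21] = $hlmnmhmnkkmlkkihlnmln
Sorted (with $ < everything):
  sorted[0] = $hlmnmhmnkkmlkkihlnmln
  sorted[1] = hlmnmhmnkkmlkkihlnmln$
  sorted[2] = hlnmln$hlmnmhmnkkmlkki
  sorted[3] = hmnkkmlkkihlnmln$hlmnm
  sorted[4] = ihlnmln$hlmnmhmnkkmlkk
  sorted[5] = kihlnmln$hlmnmhmnkkmlk
  sorted[6] = kkihlnmln$hlmnmhmnkkml
  sorted[7] = kkmlkkihlnmln$hlmnmhmn
  sorted[8] = kmlkkihlnmln$hlmnmhmnk
  sorted[9] = lkkihlnmln$hlmnmhmnkkm
  sorted[10] = lmnmhmnkkmlkkihlnmln$h
  sorted[11] = ln$hlmnmhmnkkmlkkihlnm
  sorted[12] = lnmln$hlmnmhmnkkmlkkih
  sorted[13] = mhmnkkmlkkihlnmln$hlmn
  sorted[14] = mlkkihlnmln$hlmnmhmnkk
  sorted[15] = mln$hlmnmhmnkkmlkkihln
  sorted[16] = mnkkmlkkihlnmln$hlmnmh
  sorted[17] = mnmhmnkkmlkkihlnmln$hl
  sorted[18] = n$hlmnmhmnkkmlkkihlnml
  sorted[19] = nkkmlkkihlnmln$hlmnmhm
  sorted[20] = nmhmnkkmlkkihlnmln$hlm
  sorted[21] = nmln$hlmnmhmnkkmlkkihl
sorted[16] = mnkkmlkkihlnmln$hlmnmh

Answer: mnkkmlkkihlnmln$hlmnmh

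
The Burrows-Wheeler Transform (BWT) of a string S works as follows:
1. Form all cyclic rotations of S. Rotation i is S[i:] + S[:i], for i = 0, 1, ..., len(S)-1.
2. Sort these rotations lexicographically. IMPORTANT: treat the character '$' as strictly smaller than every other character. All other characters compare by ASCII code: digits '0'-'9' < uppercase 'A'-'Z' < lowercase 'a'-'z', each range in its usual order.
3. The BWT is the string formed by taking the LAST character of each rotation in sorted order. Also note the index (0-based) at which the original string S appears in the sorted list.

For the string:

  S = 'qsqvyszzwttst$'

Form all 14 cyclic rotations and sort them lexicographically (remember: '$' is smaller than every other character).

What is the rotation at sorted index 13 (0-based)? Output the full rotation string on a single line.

Answer: zzwttst$qsqvys

Derivation:
All 14 rotations (rotation i = S[i:]+S[:i]):
  rot[0] = qsqvyszzwttst$
  rot[1] = sqvyszzwttst$q
  rot[2] = qvyszzwttst$qs
  rot[3] = vyszzwttst$qsq
  rot[4] = yszzwttst$qsqv
  rot[5] = szzwttst$qsqvy
  rot[6] = zzwttst$qsqvys
  rot[7] = zwttst$qsqvysz
  rot[8] = wttst$qsqvyszz
  rot[9] = ttst$qsqvyszzw
  rot[10] = tst$qsqvyszzwt
  rot[11] = st$qsqvyszzwtt
  rot[12] = t$qsqvyszzwtts
  rot[13] = $qsqvyszzwttst
Sorted (with $ < everything):
  sorted[0] = $qsqvyszzwttst
  sorted[1] = qsqvyszzwttst$
  sorted[2] = qvyszzwttst$qs
  sorted[3] = sqvyszzwttst$q
  sorted[4] = st$qsqvyszzwtt
  sorted[5] = szzwttst$qsqvy
  sorted[6] = t$qsqvyszzwtts
  sorted[7] = tst$qsqvyszzwt
  sorted[8] = ttst$qsqvyszzw
  sorted[9] = vyszzwttst$qsq
  sorted[10] = wttst$qsqvyszz
  sorted[11] = yszzwttst$qsqv
  sorted[12] = zwttst$qsqvysz
  sorted[13] = zzwttst$qsqvys
sorted[13] = zzwttst$qsqvys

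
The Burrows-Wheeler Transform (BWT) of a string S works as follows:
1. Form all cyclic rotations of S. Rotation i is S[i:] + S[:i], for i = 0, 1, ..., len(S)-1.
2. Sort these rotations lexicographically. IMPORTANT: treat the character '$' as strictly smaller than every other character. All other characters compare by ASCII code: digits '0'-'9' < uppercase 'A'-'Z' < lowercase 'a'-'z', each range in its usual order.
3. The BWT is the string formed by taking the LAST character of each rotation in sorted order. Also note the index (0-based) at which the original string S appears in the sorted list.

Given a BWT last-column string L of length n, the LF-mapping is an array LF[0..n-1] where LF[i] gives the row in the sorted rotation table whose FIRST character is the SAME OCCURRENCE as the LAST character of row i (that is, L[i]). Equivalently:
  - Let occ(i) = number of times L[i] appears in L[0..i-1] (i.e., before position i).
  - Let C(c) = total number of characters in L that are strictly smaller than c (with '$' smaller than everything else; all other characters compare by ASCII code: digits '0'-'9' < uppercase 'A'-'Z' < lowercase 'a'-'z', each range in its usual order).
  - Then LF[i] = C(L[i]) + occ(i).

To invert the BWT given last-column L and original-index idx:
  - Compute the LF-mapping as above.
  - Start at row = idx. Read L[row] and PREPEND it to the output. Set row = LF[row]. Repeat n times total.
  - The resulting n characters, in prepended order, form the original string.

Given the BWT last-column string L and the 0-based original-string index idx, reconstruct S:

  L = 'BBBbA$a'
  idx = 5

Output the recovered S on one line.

Answer: abBABB$

Derivation:
LF mapping: 2 3 4 6 1 0 5
Walk LF starting at row 5, prepending L[row]:
  step 1: row=5, L[5]='$', prepend. Next row=LF[5]=0
  step 2: row=0, L[0]='B', prepend. Next row=LF[0]=2
  step 3: row=2, L[2]='B', prepend. Next row=LF[2]=4
  step 4: row=4, L[4]='A', prepend. Next row=LF[4]=1
  step 5: row=1, L[1]='B', prepend. Next row=LF[1]=3
  step 6: row=3, L[3]='b', prepend. Next row=LF[3]=6
  step 7: row=6, L[6]='a', prepend. Next row=LF[6]=5
Reversed output: abBABB$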